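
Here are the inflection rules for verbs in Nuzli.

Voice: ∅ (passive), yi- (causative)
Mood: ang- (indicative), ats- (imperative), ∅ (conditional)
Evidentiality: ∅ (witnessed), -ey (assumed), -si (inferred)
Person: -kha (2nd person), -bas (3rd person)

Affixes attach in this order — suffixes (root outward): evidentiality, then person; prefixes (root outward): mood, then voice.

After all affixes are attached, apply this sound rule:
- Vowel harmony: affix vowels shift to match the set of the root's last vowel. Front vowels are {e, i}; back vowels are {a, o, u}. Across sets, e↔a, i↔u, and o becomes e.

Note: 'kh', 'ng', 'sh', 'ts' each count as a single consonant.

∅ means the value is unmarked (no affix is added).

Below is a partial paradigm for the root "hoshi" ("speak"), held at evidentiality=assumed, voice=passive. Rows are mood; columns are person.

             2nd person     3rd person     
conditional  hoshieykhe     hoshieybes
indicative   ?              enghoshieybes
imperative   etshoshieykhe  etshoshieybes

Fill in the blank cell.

Attach evidentiality assumed -ey → hoshiey.
Attach mood indicative ang- → anghoshiey.
voice = passive: zero marking, form stays anghoshiey.
Attach person 2nd person -kha → anghoshieykha.
Apply vowel harmony: anghoshieykha → enghoshieykhe.

enghoshieykhe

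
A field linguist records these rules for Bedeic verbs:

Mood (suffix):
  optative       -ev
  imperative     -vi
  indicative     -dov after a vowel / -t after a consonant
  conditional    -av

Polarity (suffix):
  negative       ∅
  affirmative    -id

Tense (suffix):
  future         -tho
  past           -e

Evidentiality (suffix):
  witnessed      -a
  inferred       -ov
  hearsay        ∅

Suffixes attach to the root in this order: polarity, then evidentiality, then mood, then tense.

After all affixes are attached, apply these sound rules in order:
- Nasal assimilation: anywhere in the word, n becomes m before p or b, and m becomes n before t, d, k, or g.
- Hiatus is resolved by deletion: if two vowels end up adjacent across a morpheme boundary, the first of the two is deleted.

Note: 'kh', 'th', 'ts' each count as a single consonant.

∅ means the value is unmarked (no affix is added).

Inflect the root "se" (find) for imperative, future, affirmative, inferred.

sidovvitho

Attach polarity affirmative -id → seid.
Attach evidentiality inferred -ov → seidov.
Attach mood imperative -vi → seidovvi.
Attach tense future -tho → seidovvitho.
Nasal assimilation: no change.
Apply vowel deletion: seidovvitho → sidovvitho.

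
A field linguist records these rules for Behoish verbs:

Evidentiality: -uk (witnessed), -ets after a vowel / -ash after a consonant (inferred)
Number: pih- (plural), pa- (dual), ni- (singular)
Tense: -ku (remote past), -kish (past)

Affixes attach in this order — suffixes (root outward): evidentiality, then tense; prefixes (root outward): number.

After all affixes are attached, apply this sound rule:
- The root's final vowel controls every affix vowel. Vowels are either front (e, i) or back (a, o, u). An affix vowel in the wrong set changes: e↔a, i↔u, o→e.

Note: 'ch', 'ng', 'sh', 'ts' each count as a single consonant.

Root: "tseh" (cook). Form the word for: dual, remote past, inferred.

Attach evidentiality inferred -ash (after consonant 'h') → tsehash.
Attach number dual pa- → patsehash.
Attach tense remote past -ku → patsehashku.
Apply vowel harmony: patsehashku → petseheshki.

petseheshki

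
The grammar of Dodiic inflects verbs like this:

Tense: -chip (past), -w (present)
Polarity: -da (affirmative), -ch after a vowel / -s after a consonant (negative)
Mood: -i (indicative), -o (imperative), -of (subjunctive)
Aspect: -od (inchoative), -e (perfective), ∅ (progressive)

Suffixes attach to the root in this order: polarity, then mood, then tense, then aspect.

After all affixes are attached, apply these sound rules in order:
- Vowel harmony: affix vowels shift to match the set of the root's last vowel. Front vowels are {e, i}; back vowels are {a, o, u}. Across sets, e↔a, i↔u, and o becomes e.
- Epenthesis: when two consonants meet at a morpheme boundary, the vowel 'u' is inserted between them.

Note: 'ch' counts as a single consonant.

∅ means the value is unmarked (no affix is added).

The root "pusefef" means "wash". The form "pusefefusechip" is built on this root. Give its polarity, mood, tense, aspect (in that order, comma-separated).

negative, imperative, past, progressive

Segment: pusefef-s-o-chip.
polarity: -ch/s → negative.
mood: -o → imperative.
tense: -chip → past.
aspect: ∅ → progressive.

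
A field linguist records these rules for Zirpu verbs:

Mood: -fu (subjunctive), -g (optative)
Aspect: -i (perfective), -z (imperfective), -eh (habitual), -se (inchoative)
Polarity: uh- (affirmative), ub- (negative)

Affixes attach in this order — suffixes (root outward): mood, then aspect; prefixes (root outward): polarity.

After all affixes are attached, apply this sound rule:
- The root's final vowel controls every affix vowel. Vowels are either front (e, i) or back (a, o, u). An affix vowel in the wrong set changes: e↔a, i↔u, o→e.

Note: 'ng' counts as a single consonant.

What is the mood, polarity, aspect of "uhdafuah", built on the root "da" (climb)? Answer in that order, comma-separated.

Segment: uh-da-fu-eh.
mood: -fu → subjunctive.
polarity: uh- → affirmative.
aspect: -eh → habitual.

subjunctive, affirmative, habitual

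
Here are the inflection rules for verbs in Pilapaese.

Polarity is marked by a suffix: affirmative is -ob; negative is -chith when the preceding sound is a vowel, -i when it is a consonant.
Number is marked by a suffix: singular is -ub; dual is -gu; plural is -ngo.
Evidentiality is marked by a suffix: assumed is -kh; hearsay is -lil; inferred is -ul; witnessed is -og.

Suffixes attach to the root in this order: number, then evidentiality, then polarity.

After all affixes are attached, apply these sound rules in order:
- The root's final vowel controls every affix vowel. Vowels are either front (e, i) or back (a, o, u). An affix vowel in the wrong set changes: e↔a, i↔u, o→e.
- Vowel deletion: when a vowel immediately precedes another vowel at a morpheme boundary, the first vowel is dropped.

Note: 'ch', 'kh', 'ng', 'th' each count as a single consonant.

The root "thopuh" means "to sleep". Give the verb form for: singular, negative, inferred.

Attach number singular -ub → thopuhub.
Attach evidentiality inferred -ul → thopuhubul.
Attach polarity negative -i (after consonant 'l') → thopuhubuli.
Apply vowel harmony: thopuhubuli → thopuhubulu.
Vowel deletion: no change.

thopuhubulu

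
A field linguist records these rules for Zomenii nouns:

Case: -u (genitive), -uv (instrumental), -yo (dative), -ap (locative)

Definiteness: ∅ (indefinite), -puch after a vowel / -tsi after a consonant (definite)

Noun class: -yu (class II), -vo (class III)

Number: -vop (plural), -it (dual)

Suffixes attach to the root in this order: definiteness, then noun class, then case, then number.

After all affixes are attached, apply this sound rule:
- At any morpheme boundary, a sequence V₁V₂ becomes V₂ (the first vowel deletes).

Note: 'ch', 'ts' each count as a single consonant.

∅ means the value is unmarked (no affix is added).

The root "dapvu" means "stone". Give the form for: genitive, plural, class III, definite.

dapvupuchvuvop

Attach definiteness definite -puch (after vowel 'u') → dapvupuch.
Attach noun class class III -vo → dapvupuchvo.
Attach case genitive -u → dapvupuchvou.
Attach number plural -vop → dapvupuchvouvop.
Apply vowel deletion: dapvupuchvouvop → dapvupuchvuvop.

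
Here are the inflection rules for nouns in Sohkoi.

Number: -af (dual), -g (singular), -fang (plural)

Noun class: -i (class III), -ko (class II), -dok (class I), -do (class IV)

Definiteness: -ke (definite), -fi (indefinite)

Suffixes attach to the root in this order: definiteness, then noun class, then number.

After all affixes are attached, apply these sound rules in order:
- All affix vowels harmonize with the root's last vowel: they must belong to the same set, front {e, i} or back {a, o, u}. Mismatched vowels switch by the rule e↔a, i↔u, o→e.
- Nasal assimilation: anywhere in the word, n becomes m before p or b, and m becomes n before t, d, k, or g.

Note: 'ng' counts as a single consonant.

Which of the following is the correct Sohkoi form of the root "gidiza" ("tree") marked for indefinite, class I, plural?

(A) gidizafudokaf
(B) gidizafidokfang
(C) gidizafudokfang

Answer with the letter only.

Attach definiteness indefinite -fi → gidizafi.
Attach noun class class I -dok → gidizafidok.
Attach number plural -fang → gidizafidokfang.
Apply vowel harmony: gidizafidokfang → gidizafudokfang.
Nasal assimilation: no change.
So the correct form is gidizafudokfang, option (C).
(B) gidizafidokfang is wrong: it fails to apply the sound rule(s).
(A) gidizafudokaf is wrong: it uses dual instead of plural for number.

C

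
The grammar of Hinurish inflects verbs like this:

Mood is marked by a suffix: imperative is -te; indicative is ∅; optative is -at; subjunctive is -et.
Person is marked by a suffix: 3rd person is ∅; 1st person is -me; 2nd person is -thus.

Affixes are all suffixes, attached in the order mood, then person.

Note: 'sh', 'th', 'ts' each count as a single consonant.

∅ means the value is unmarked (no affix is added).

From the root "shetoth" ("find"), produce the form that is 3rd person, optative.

shetothat

Attach mood optative -at → shetothat.
person = 3rd person: zero marking, form stays shetothat.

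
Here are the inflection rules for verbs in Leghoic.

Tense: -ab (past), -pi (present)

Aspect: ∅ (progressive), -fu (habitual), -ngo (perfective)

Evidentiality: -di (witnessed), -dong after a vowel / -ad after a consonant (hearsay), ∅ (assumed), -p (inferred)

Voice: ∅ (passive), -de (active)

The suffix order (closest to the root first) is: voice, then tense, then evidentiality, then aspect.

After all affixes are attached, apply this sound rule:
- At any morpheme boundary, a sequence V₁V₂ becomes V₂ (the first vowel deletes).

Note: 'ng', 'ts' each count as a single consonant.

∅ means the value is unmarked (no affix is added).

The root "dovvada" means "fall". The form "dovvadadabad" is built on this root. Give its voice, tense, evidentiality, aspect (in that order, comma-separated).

Segment: dovvada-de-ab-ad.
voice: -de → active.
tense: -ab → past.
evidentiality: -dong/ad → hearsay.
aspect: ∅ → progressive.

active, past, hearsay, progressive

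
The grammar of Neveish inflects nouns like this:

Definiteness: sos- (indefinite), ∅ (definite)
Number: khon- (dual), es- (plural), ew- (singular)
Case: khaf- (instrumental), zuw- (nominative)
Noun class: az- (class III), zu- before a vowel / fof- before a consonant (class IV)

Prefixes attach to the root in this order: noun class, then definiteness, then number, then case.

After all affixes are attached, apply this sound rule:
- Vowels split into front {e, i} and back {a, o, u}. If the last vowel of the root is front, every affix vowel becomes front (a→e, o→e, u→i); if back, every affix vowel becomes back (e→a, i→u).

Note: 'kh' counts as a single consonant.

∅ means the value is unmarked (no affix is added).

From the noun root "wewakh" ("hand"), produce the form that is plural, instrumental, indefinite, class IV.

khafassosfofwewakh

Attach noun class class IV fof- (before consonant 'w') → fofwewakh.
Attach definiteness indefinite sos- → sosfofwewakh.
Attach number plural es- → essosfofwewakh.
Attach case instrumental khaf- → khafessosfofwewakh.
Apply vowel harmony: khafessosfofwewakh → khafassosfofwewakh.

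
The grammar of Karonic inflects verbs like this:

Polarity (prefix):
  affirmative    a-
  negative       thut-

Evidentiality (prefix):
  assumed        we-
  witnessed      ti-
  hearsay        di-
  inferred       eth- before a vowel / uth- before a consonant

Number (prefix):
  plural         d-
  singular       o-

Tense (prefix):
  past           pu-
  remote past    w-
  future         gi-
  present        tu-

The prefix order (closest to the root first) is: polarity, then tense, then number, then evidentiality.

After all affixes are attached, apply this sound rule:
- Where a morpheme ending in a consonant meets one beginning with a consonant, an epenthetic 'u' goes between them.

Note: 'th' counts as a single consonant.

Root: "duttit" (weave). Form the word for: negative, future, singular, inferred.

ethogithutuduttit

Attach polarity negative thut- → thutduttit.
Attach tense future gi- → githutduttit.
Attach number singular o- → ogithutduttit.
Attach evidentiality inferred eth- (before vowel 'o') → ethogithutduttit.
Apply epenthesis: ethogithutduttit → ethogithutuduttit.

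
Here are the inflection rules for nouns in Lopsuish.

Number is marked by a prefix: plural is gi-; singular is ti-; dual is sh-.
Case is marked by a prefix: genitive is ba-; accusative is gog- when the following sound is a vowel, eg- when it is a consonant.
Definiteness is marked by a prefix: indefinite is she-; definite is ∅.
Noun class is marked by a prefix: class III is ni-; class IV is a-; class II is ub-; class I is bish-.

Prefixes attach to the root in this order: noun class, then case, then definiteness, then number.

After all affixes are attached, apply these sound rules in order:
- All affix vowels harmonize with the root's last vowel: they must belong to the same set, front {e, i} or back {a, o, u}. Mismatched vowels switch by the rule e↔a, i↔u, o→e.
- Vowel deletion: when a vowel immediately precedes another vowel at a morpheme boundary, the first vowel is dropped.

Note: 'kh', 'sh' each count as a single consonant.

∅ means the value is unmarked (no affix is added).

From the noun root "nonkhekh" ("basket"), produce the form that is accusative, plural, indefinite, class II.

Attach noun class class II ub- → ubnonkhekh.
Attach case accusative gog- (before vowel 'u') → gogubnonkhekh.
Attach definiteness indefinite she- → shegogubnonkhekh.
Attach number plural gi- → gishegogubnonkhekh.
Apply vowel harmony: gishegogubnonkhekh → gishegegibnonkhekh.
Vowel deletion: no change.

gishegegibnonkhekh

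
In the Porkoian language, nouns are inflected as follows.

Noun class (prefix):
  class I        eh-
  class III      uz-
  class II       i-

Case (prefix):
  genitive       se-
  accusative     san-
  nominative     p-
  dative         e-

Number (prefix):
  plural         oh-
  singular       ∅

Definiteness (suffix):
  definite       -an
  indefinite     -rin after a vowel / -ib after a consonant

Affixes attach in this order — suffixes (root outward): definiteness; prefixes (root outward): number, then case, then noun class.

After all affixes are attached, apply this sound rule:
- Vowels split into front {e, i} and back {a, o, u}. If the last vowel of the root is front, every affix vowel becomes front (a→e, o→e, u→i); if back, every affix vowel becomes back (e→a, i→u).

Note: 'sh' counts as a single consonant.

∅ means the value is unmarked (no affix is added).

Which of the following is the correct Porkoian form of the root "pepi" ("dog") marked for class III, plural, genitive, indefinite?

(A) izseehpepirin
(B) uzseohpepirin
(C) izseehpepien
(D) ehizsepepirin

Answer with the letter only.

A

Attach number plural oh- → ohpepi.
Attach case genitive se- → seohpepi.
Attach noun class class III uz- → uzseohpepi.
Attach definiteness indefinite -rin (after vowel 'i') → uzseohpepirin.
Apply vowel harmony: uzseohpepirin → izseehpepirin.
So the correct form is izseehpepirin, option (A).
(C) izseehpepien is wrong: it uses definite instead of indefinite for definiteness.
(D) ehizsepepirin is wrong: it has the affixes in the wrong order.
(B) uzseohpepirin is wrong: it fails to apply the sound rule(s).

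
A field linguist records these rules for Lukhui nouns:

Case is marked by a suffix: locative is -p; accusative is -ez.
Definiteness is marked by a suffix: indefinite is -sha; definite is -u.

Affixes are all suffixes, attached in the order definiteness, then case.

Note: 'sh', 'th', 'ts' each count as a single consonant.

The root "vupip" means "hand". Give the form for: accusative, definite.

vupipuez

Attach definiteness definite -u → vupipu.
Attach case accusative -ez → vupipuez.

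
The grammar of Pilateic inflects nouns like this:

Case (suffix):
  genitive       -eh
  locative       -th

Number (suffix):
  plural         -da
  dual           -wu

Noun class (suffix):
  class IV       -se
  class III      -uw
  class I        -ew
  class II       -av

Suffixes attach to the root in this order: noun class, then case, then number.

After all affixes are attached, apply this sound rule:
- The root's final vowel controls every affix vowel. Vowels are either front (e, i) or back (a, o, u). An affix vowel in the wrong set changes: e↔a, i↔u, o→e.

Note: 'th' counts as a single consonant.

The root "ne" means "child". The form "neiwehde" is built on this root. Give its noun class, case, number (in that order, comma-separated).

Segment: ne-uw-eh-da.
noun class: -uw → class III.
case: -eh → genitive.
number: -da → plural.

class III, genitive, plural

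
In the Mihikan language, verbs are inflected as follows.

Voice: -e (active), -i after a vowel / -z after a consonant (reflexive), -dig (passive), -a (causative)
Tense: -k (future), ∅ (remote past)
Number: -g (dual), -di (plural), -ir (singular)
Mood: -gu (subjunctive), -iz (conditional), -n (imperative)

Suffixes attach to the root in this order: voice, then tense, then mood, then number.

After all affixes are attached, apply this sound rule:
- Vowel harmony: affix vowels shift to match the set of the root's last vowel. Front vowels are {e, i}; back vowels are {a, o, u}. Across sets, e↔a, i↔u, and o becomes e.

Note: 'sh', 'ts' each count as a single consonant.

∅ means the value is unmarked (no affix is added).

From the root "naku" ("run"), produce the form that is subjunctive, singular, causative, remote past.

Attach voice causative -a → nakua.
tense = remote past: zero marking, form stays nakua.
Attach mood subjunctive -gu → nakuagu.
Attach number singular -ir → nakuaguir.
Apply vowel harmony: nakuaguir → nakuaguur.

nakuaguur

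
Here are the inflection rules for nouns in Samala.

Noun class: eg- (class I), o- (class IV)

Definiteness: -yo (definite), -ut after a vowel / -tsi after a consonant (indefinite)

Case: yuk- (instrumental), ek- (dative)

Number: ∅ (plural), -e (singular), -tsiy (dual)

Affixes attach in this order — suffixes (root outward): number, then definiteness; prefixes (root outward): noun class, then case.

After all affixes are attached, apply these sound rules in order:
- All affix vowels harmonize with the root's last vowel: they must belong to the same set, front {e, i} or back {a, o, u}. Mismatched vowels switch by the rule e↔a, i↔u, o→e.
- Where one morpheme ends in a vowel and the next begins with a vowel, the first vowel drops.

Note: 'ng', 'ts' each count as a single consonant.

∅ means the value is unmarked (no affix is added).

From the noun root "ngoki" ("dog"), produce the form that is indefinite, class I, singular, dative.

ekegngokit

Attach noun class class I eg- → egngoki.
Attach number singular -e → egngokie.
Attach case dative ek- → ekegngokie.
Attach definiteness indefinite -ut (after vowel 'e') → ekegngokieut.
Apply vowel harmony: ekegngokieut → ekegngokieit.
Apply vowel deletion: ekegngokieit → ekegngokit.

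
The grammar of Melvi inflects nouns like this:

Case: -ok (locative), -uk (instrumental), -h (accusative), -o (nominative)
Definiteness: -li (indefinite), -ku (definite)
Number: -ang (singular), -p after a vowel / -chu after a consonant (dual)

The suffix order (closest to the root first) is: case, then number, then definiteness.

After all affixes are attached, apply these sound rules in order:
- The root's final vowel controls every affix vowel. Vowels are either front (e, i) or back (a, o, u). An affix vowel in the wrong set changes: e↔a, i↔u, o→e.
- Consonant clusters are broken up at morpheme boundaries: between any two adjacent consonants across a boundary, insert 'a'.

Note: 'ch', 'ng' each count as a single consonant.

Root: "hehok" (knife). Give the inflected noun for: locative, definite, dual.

Attach case locative -ok → hehokok.
Attach number dual -chu (after consonant 'k') → hehokokchu.
Attach definiteness definite -ku → hehokokchuku.
Vowel harmony: no change.
Apply epenthesis: hehokokchuku → hehokokachuku.

hehokokachuku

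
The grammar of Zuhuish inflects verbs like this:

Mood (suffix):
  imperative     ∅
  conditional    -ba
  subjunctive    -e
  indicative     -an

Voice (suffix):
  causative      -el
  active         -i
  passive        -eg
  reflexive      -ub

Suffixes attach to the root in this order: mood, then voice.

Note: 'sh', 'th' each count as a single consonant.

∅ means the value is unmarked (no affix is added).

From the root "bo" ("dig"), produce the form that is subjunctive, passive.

boeeg

Attach mood subjunctive -e → boe.
Attach voice passive -eg → boeeg.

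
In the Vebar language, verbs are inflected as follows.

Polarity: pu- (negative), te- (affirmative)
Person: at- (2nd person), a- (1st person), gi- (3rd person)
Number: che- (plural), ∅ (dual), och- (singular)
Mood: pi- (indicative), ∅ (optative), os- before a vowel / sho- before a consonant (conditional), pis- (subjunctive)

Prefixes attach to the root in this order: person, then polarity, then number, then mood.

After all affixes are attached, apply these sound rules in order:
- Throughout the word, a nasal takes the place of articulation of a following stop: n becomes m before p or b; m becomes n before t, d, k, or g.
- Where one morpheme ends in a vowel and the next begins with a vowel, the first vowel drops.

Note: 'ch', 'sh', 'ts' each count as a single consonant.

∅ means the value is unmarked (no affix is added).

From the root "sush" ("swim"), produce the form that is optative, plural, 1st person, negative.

Attach person 1st person a- → asush.
Attach polarity negative pu- → puasush.
Attach number plural che- → chepuasush.
mood = optative: zero marking, form stays chepuasush.
Nasal assimilation: no change.
Apply vowel deletion: chepuasush → chepasush.

chepasush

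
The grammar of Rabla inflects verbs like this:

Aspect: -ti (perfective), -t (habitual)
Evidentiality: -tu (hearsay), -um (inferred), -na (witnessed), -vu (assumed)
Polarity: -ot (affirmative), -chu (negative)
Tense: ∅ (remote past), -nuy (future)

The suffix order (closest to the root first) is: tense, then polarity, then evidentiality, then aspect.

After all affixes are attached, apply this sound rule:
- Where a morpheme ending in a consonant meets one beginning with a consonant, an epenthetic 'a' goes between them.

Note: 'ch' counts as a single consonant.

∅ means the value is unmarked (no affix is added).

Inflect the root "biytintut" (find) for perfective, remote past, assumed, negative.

biytintutachuvuti

tense = remote past: zero marking, form stays biytintut.
Attach polarity negative -chu → biytintutchu.
Attach evidentiality assumed -vu → biytintutchuvu.
Attach aspect perfective -ti → biytintutchuvuti.
Apply epenthesis: biytintutchuvuti → biytintutachuvuti.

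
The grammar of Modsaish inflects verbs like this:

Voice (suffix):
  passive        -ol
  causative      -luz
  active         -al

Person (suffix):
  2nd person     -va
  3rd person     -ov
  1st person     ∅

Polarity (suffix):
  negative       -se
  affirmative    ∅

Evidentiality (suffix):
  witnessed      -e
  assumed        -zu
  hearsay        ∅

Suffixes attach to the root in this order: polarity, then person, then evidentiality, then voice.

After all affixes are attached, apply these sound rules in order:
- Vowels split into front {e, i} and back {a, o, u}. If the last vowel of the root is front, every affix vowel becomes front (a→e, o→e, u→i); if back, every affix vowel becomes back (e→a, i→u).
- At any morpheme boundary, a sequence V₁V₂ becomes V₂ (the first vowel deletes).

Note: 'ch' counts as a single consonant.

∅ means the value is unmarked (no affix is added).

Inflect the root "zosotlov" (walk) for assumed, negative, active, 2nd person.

Attach polarity negative -se → zosotlovse.
Attach person 2nd person -va → zosotlovseva.
Attach evidentiality assumed -zu → zosotlovsevazu.
Attach voice active -al → zosotlovsevazual.
Apply vowel harmony: zosotlovsevazual → zosotlovsavazual.
Apply vowel deletion: zosotlovsavazual → zosotlovsavazal.

zosotlovsavazal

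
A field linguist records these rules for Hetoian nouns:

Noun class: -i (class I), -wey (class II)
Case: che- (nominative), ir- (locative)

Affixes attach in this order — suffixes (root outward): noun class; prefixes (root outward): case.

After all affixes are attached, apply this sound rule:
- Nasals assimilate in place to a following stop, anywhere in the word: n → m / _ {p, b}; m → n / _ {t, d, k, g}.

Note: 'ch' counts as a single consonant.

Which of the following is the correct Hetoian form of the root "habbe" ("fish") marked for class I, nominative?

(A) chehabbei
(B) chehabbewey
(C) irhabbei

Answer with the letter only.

A

Attach noun class class I -i → habbei.
Attach case nominative che- → chehabbei.
Nasal assimilation: no change.
So the correct form is chehabbei, option (A).
(C) irhabbei is wrong: it uses locative instead of nominative for case.
(B) chehabbewey is wrong: it uses class II instead of class I for noun class.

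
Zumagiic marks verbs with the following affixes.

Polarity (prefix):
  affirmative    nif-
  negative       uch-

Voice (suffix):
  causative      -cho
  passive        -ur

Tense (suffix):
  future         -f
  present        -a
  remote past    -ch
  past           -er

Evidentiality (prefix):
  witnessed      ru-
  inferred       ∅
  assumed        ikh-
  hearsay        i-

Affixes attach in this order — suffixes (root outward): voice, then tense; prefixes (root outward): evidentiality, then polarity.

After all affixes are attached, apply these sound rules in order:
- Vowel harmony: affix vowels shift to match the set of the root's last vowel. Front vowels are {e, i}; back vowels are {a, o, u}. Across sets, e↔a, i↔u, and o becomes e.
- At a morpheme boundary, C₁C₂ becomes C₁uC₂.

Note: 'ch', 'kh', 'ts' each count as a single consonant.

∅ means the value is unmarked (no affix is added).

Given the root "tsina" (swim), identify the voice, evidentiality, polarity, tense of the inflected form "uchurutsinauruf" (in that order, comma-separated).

Segment: uch-ru-tsina-ur-f.
voice: -ur → passive.
evidentiality: ru- → witnessed.
polarity: uch- → negative.
tense: -f → future.

passive, witnessed, negative, future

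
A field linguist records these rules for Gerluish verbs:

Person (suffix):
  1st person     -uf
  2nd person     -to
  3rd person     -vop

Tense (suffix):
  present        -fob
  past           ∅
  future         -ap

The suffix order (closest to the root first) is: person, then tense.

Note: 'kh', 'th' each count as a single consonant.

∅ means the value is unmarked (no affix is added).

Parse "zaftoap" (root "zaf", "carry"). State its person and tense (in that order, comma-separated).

Segment: zaf-to-ap.
person: -to → 2nd person.
tense: -ap → future.

2nd person, future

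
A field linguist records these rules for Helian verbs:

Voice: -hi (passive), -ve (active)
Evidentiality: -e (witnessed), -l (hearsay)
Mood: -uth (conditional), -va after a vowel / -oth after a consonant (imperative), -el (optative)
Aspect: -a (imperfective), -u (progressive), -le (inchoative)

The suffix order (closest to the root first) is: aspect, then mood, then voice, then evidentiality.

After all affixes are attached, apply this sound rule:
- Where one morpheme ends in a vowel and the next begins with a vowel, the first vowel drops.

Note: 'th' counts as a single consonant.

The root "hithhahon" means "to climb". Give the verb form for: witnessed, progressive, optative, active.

Attach aspect progressive -u → hithhahonu.
Attach mood optative -el → hithhahonuel.
Attach voice active -ve → hithhahonuelve.
Attach evidentiality witnessed -e → hithhahonuelvee.
Apply vowel deletion: hithhahonuelvee → hithhahonelve.

hithhahonelve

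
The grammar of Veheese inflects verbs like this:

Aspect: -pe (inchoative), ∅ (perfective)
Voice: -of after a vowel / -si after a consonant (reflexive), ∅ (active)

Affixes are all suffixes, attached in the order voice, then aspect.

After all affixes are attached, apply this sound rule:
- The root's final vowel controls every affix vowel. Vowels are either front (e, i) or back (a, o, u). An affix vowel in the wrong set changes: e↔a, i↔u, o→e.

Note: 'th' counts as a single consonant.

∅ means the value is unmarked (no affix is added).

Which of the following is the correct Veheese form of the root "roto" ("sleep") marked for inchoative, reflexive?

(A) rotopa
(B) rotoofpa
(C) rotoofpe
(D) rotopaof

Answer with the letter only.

B

Attach voice reflexive -of (after vowel 'o') → rotoof.
Attach aspect inchoative -pe → rotoofpe.
Apply vowel harmony: rotoofpe → rotoofpa.
So the correct form is rotoofpa, option (B).
(D) rotopaof is wrong: it has the affixes in the wrong order.
(A) rotopa is wrong: it uses active instead of reflexive for voice.
(C) rotoofpe is wrong: it fails to apply the sound rule(s).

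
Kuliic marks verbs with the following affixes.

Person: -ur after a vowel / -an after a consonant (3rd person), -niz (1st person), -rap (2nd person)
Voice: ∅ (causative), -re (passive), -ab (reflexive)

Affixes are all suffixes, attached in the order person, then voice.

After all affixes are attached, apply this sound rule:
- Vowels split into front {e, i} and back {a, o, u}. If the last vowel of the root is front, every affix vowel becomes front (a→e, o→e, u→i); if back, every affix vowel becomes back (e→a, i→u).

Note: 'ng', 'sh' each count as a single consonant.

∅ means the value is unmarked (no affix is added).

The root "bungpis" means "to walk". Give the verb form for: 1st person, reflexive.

Attach person 1st person -niz → bungpisniz.
Attach voice reflexive -ab → bungpisnizab.
Apply vowel harmony: bungpisnizab → bungpisnizeb.

bungpisnizeb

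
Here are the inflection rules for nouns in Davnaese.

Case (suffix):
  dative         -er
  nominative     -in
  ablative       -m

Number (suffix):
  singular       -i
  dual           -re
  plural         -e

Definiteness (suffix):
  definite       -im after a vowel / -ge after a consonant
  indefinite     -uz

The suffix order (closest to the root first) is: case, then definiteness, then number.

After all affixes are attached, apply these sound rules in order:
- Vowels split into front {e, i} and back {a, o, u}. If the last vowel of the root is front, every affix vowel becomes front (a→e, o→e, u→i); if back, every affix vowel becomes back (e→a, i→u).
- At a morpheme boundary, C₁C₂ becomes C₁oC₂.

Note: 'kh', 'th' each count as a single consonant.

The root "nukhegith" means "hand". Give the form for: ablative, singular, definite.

nukhegithomogei

Attach case ablative -m → nukhegithm.
Attach definiteness definite -ge (after consonant 'm') → nukhegithmge.
Attach number singular -i → nukhegithmgei.
Vowel harmony: no change.
Apply epenthesis: nukhegithmgei → nukhegithomogei.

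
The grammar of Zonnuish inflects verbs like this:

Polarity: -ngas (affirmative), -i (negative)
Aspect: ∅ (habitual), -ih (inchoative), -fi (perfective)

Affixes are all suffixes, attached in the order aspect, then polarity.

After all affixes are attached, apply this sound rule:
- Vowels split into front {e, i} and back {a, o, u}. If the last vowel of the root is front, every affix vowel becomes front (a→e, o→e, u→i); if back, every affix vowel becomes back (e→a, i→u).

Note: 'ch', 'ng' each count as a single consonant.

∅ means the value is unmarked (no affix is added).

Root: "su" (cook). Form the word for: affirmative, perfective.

Attach aspect perfective -fi → sufi.
Attach polarity affirmative -ngas → sufingas.
Apply vowel harmony: sufingas → sufungas.

sufungas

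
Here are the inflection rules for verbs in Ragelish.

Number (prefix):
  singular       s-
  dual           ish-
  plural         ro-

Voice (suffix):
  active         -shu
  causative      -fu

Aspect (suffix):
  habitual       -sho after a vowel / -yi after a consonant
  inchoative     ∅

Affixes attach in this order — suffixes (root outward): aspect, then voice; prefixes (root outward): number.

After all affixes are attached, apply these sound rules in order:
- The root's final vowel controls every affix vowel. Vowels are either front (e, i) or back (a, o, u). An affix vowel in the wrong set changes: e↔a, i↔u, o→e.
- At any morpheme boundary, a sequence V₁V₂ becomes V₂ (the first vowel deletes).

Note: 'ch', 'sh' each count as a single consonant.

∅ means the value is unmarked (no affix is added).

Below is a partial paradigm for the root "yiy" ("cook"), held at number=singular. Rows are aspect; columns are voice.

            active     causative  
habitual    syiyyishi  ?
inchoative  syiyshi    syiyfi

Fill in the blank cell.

syiyyifi

Attach aspect habitual -yi (after consonant 'y') → yiyyi.
Attach number singular s- → syiyyi.
Attach voice causative -fu → syiyyifu.
Apply vowel harmony: syiyyifu → syiyyifi.
Vowel deletion: no change.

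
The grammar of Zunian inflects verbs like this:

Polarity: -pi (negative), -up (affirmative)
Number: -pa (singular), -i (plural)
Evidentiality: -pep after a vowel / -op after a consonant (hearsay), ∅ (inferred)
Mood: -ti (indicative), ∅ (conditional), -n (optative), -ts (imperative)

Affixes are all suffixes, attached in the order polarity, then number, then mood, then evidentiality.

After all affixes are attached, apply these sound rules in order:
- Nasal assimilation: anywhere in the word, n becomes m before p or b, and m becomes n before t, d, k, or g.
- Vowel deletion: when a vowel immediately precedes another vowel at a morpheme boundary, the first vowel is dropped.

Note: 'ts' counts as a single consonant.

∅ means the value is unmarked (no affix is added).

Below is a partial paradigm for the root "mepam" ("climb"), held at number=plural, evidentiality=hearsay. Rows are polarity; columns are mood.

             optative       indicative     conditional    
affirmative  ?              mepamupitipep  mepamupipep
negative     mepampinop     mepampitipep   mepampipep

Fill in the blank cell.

Attach polarity affirmative -up → mepamup.
Attach number plural -i → mepamupi.
Attach mood optative -n → mepamupin.
Attach evidentiality hearsay -op (after consonant 'n') → mepamupinop.
Nasal assimilation: no change.
Vowel deletion: no change.

mepamupinop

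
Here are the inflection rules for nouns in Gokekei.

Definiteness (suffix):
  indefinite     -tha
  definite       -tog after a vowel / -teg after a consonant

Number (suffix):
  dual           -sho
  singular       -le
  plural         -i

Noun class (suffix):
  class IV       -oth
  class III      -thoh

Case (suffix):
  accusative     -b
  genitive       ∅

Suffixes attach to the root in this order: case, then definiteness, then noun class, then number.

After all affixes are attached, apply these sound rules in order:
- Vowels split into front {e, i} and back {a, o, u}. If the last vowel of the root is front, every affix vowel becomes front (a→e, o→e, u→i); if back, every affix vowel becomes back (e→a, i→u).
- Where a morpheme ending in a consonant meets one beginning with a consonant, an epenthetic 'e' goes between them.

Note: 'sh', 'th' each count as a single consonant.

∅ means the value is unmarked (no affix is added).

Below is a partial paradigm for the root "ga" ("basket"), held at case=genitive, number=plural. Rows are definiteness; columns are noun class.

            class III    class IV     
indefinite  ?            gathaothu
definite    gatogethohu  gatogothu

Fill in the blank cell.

gathathohu

case = genitive: zero marking, form stays ga.
Attach definiteness indefinite -tha → gatha.
Attach noun class class III -thoh → gathathoh.
Attach number plural -i → gathathohi.
Apply vowel harmony: gathathohi → gathathohu.
Epenthesis: no change.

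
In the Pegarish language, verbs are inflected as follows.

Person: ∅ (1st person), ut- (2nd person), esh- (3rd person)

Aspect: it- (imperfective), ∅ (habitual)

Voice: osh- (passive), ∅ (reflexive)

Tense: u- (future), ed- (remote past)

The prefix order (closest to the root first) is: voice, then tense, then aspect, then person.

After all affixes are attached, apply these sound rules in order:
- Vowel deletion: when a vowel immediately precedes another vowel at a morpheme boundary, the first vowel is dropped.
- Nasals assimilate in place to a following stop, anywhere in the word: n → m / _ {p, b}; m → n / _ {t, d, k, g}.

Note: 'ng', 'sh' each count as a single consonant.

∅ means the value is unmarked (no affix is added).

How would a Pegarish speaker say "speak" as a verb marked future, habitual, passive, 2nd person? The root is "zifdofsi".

Attach voice passive osh- → oshzifdofsi.
Attach tense future u- → uoshzifdofsi.
aspect = habitual: zero marking, form stays uoshzifdofsi.
Attach person 2nd person ut- → utuoshzifdofsi.
Apply vowel deletion: utuoshzifdofsi → utoshzifdofsi.
Nasal assimilation: no change.

utoshzifdofsi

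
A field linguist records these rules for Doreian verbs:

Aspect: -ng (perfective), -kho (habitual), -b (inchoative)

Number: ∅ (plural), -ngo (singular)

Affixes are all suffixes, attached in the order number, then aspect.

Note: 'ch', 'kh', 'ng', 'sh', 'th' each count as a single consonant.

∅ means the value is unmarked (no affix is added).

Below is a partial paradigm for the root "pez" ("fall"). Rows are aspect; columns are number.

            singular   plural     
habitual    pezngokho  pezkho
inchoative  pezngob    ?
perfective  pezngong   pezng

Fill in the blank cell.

pezb

number = plural: zero marking, form stays pez.
Attach aspect inchoative -b → pezb.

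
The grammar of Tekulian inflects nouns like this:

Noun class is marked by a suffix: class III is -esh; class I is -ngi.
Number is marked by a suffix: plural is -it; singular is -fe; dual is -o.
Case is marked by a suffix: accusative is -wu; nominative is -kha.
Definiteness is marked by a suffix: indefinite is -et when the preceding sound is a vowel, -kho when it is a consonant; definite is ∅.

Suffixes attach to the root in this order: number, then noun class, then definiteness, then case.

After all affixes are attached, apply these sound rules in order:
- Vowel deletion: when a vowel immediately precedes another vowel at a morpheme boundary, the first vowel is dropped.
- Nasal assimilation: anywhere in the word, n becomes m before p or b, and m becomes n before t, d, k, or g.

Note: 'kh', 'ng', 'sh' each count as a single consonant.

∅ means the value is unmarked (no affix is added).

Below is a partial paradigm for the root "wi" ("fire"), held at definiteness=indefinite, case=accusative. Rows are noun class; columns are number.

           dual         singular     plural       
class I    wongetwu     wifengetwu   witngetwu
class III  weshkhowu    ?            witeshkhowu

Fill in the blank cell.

wifeshkhowu

Attach number singular -fe → wife.
Attach noun class class III -esh → wifeesh.
Attach definiteness indefinite -kho (after consonant 'sh') → wifeeshkho.
Attach case accusative -wu → wifeeshkhowu.
Apply vowel deletion: wifeeshkhowu → wifeshkhowu.
Nasal assimilation: no change.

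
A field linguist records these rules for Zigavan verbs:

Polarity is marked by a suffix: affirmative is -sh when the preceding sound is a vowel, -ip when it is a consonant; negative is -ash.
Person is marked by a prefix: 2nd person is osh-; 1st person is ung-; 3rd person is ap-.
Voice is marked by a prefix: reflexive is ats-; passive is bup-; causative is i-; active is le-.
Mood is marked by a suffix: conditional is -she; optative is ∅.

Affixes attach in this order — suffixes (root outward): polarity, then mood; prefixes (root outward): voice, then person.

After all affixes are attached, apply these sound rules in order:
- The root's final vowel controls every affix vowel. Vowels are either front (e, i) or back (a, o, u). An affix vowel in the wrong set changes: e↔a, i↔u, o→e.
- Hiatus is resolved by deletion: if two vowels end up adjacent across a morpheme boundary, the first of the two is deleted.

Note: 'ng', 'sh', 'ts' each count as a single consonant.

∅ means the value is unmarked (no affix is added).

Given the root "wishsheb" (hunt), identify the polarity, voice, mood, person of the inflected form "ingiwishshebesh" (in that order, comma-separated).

negative, causative, optative, 1st person

Segment: ung-i-wishsheb-ash.
polarity: -ash → negative.
voice: i- → causative.
mood: ∅ → optative.
person: ung- → 1st person.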